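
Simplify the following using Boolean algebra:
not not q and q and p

q and p

not not q and q and p
= q and q and p   — double negation
= q and p   — idempotence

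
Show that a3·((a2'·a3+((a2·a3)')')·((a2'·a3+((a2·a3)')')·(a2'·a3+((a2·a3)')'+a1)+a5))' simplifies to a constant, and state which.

0

a3·((a2'·a3+((a2·a3)')')·((a2'·a3+((a2·a3)')')·(a2'·a3+((a2·a3)')'+a1)+a5))'
= a3·((a2'·a3+((a2·a3)')')·(a2'·a3+((a2·a3)')'+a5))'   — absorption
= a3·(a2'·a3+((a2·a3)')')'   — absorption
= a3·(a2'·a3+a2·a3)'   — double negation
= a3·a3'   — distribution
= 0   — complement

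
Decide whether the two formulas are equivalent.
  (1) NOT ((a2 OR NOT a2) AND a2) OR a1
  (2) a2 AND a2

E1: NOT ((a2 OR NOT a2) AND a2) OR a1
    = NOT a2 OR a1   (complement / identity)
E2: a2 AND a2
    = a2   (idempotence)
These differ: at a1=0, a2=0, E1 = 1 but E2 = 0.

No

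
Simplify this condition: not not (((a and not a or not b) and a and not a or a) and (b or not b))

not not (((a and not a or not b) and a and not a or a) and (b or not b))
= not not ((a and not a or a) and (b or not b))
= not not (a and not a or a)
= not not a
= a

a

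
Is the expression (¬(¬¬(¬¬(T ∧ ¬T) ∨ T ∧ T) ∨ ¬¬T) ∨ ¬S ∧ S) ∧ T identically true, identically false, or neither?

identically false

(¬(¬¬(¬¬(T ∧ ¬T) ∨ T ∧ T) ∨ ¬¬T) ∨ ¬S ∧ S) ∧ T
= (¬(¬¬(T ∧ ¬T) ∨ T ∧ T) ∧ ¬T ∨ ¬S ∧ S) ∧ T   [De Morgan]
= (¬(T ∧ ¬T ∨ T ∧ T) ∧ ¬T ∨ ¬S ∧ S) ∧ T   [double negation]
= (¬T ∧ ¬T ∨ ¬S ∧ S) ∧ T   [distribution]
= ¬T ∧ ¬T ∧ T   [complement / identity]
= ¬T ∧ T   [idempotence]
= False   [complement]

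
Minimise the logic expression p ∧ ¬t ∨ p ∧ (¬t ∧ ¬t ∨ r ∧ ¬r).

p ∧ ¬t

p ∧ ¬t ∨ p ∧ (¬t ∧ ¬t ∨ r ∧ ¬r)
= p ∧ ¬t ∨ p ∧ ¬t ∧ ¬t   — complement / identity
= p ∧ ¬t ∨ p ∧ ¬t   — idempotence
= p ∧ ¬t   — idempotence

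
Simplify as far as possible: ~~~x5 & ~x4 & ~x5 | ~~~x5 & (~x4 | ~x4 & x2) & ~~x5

~~~x5 & ~x4 & ~x5 | ~~~x5 & (~x4 | ~x4 & x2) & ~~x5
= ~~~x5 & ~x4 & ~x5 | ~~~x5 & (~x4 | ~x4 & x2) & x5   [double negation]
= ~~~x5 & ~x4 & ~x5 | ~~~x5 & ~x4 & x5   [absorption]
= ~~~x5 & ~x4   [distribution]
= ~x5 & ~x4   [double negation]

~x5 & ~x4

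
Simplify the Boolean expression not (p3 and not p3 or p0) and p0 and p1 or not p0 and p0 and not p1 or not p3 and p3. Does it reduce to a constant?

not (p3 and not p3 or p0) and p0 and p1 or not p0 and p0 and not p1 or not p3 and p3
= not (p3 and not p3 or p0) and p0 and p1 or not p0 and p0 and not p1   — complement / identity
= not p0 and p0 and p1 or not p0 and p0 and not p1   — complement / identity
= not p0 and p0   — distribution
= False   — complement

False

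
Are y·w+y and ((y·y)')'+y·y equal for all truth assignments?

Yes

E1: y·w+y
    = y   — absorption
E2: ((y·y)')'+y·y
    = y·y+y·y   — double negation
    = y·y   — idempotence
    = y   — idempotence
Both reduce to y, so they are equivalent.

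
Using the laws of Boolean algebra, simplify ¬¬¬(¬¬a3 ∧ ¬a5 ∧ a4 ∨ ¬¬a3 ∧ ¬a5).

¬¬¬(¬¬a3 ∧ ¬a5 ∧ a4 ∨ ¬¬a3 ∧ ¬a5)
= ¬¬¬(¬¬a3 ∧ ¬a5)   — absorption
= ¬¬(¬a3 ∨ a5)   — De Morgan
= ¬a3 ∨ a5   — double negation

¬a3 ∨ a5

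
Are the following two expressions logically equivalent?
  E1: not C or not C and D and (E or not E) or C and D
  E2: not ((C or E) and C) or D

Yes

E1: not C or not C and D and (E or not E) or C and D
    = not C or not C and D or C and D   [complement / identity]
    = not C or D   [distribution]
E2: not ((C or E) and C) or D
    = not C or D   [absorption]
Both reduce to not C or D, so they are equivalent.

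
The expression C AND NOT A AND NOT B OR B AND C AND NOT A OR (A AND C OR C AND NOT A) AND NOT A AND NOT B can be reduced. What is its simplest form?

C AND NOT A AND NOT B OR B AND C AND NOT A OR (A AND C OR C AND NOT A) AND NOT A AND NOT B
= C AND NOT A OR (A AND C OR C AND NOT A) AND NOT A AND NOT B
= C AND NOT A OR C AND NOT A AND NOT B
= C AND NOT A

C AND NOT A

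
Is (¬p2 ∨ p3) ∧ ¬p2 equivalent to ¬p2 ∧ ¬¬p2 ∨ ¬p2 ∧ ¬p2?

E1: (¬p2 ∨ p3) ∧ ¬p2
    = ¬p2   [absorption]
E2: ¬p2 ∧ ¬¬p2 ∨ ¬p2 ∧ ¬p2
    = ¬p2 ∧ p2 ∨ ¬p2 ∧ ¬p2   [double negation]
    = ¬p2   [distribution]
Both reduce to ¬p2, so they are equivalent.

Yes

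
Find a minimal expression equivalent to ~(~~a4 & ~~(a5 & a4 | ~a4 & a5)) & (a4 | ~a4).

~(~~a4 & ~~(a5 & a4 | ~a4 & a5)) & (a4 | ~a4)
= ~(~~a4 & ~~a5) & (a4 | ~a4)   (distribution)
= ~(~~a4 & ~~a5)   (complement / identity)
= ~a4 | ~a5   (De Morgan)

~a4 | ~a5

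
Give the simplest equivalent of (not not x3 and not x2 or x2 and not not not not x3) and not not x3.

(not not x3 and not x2 or x2 and not not not not x3) and not not x3
= (not not x3 and not x2 or x2 and not not x3) and not not x3   — double negation
= not not x3 and not not x3   — distribution
= not not x3   — idempotence
= x3   — double negation

x3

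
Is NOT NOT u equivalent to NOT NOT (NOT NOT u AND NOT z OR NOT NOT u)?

Yes

E1: NOT NOT u
    = u   — double negation
E2: NOT NOT (NOT NOT u AND NOT z OR NOT NOT u)
    = NOT NOT u AND NOT z OR NOT NOT u   — double negation
    = NOT NOT u   — absorption
    = u   — double negation
Both reduce to u, so they are equivalent.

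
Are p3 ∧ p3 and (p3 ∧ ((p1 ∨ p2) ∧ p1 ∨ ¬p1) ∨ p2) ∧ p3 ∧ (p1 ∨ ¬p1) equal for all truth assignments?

Yes

E1: p3 ∧ p3
    = p3   — idempotence
E2: (p3 ∧ ((p1 ∨ p2) ∧ p1 ∨ ¬p1) ∨ p2) ∧ p3 ∧ (p1 ∨ ¬p1)
    = (p3 ∧ (p1 ∨ ¬p1) ∨ p2) ∧ p3 ∧ (p1 ∨ ¬p1)   — absorption
    = p3 ∧ (p1 ∨ ¬p1)   — absorption
    = p3   — complement / identity
Both reduce to p3, so they are equivalent.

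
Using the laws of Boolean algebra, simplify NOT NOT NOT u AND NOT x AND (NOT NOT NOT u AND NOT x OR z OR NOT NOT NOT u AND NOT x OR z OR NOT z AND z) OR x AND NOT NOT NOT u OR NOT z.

NOT NOT NOT u AND NOT x AND (NOT NOT NOT u AND NOT x OR z OR NOT NOT NOT u AND NOT x OR z OR NOT z AND z) OR x AND NOT NOT NOT u OR NOT z
= NOT NOT NOT u AND NOT x AND (NOT NOT NOT u AND NOT x OR z OR NOT z AND z) OR x AND NOT NOT NOT u OR NOT z
= NOT NOT NOT u AND NOT x AND (NOT NOT NOT u AND NOT x OR z) OR x AND NOT NOT NOT u OR NOT z
= NOT NOT NOT u AND NOT x OR x AND NOT NOT NOT u OR NOT z
= NOT NOT NOT u OR NOT z
= NOT u OR NOT z

NOT u OR NOT z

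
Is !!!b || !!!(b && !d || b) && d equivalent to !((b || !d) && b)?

Yes

E1: !!!b || !!!(b && !d || b) && d
    = !!!b || !!!b && d   (absorption)
    = !!!b   (absorption)
    = !b   (double negation)
E2: !((b || !d) && b)
    = !b   (absorption)
Both reduce to !b, so they are equivalent.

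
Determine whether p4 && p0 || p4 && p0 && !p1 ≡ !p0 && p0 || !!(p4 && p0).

E1: p4 && p0 || p4 && p0 && !p1
    = p4 && p0
E2: !p0 && p0 || !!(p4 && p0)
    = !!(p4 && p0)
    = p4 && p0
Both reduce to p4 && p0, so they are equivalent.

Yes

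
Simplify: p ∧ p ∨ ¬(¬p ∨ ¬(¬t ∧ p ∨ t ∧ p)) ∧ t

p ∧ p ∨ ¬(¬p ∨ ¬(¬t ∧ p ∨ t ∧ p)) ∧ t
= p ∧ p ∨ ¬(¬p ∨ ¬p) ∧ t   — distribution
= p ∧ p ∨ p ∧ p ∧ t   — De Morgan
= p ∧ p   — absorption
= p   — idempotence

p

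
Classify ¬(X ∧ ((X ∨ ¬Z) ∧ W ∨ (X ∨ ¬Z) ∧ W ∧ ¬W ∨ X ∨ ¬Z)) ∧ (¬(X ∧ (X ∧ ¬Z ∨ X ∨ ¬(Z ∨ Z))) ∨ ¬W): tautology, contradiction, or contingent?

contingent

¬(X ∧ ((X ∨ ¬Z) ∧ W ∨ (X ∨ ¬Z) ∧ W ∧ ¬W ∨ X ∨ ¬Z)) ∧ (¬(X ∧ (X ∧ ¬Z ∨ X ∨ ¬(Z ∨ Z))) ∨ ¬W)
= ¬(X ∧ ((X ∨ ¬Z) ∧ W ∨ (X ∨ ¬Z) ∧ W ∧ ¬W ∨ X ∨ ¬Z)) ∧ (¬(X ∧ (X ∨ ¬(Z ∨ Z))) ∨ ¬W)   — absorption
= ¬(X ∧ ((X ∨ ¬Z) ∧ W ∨ X ∨ ¬Z)) ∧ (¬(X ∧ (X ∨ ¬(Z ∨ Z))) ∨ ¬W)   — absorption
= ¬(X ∧ ((X ∨ ¬Z) ∧ W ∨ X ∨ ¬Z)) ∧ (¬(X ∧ (X ∨ ¬Z)) ∨ ¬W)   — idempotence
= ¬(X ∧ (X ∨ ¬Z)) ∧ (¬(X ∧ (X ∨ ¬Z)) ∨ ¬W)   — absorption
= ¬(X ∧ (X ∨ ¬Z))   — absorption
= ¬X   — absorption
This depends on X, so it is not a constant.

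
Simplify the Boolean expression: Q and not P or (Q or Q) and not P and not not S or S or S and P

Q and not P or (Q or Q) and not P and not not S or S or S and P
= Q and not P or (Q or Q) and not P and S or S or S and P   (double negation)
= Q and not P or Q and not P and S or S or S and P   (idempotence)
= Q and not P or S or S and P   (absorption)
= Q and not P or S   (absorption)

Q and not P or S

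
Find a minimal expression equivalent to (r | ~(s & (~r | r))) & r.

(r | ~(s & (~r | r))) & r
= (r | ~s) & r   (complement / identity)
= r   (absorption)

r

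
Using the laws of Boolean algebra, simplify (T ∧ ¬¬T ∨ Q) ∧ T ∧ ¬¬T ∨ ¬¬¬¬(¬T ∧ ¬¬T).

(T ∧ ¬¬T ∨ Q) ∧ T ∧ ¬¬T ∨ ¬¬¬¬(¬T ∧ ¬¬T)
= (T ∧ ¬¬T ∨ Q) ∧ T ∧ ¬¬T ∨ ¬¬(¬T ∧ ¬¬T)   [double negation]
= T ∧ ¬¬T ∨ ¬¬(¬T ∧ ¬¬T)   [absorption]
= T ∧ ¬¬T ∨ ¬T ∧ ¬¬T   [double negation]
= ¬¬T   [distribution]
= T   [double negation]

T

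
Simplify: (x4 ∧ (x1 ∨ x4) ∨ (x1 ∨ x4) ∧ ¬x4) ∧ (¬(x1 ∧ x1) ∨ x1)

x1 ∨ x4

(x4 ∧ (x1 ∨ x4) ∨ (x1 ∨ x4) ∧ ¬x4) ∧ (¬(x1 ∧ x1) ∨ x1)
= (x1 ∨ x4) ∧ (¬(x1 ∧ x1) ∨ x1)
= (x1 ∨ x4) ∧ (¬x1 ∨ x1)
= x1 ∨ x4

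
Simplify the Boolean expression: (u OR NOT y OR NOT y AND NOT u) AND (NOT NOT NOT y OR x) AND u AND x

(u OR NOT y OR NOT y AND NOT u) AND (NOT NOT NOT y OR x) AND u AND x
= (u OR NOT y OR NOT y AND NOT u) AND (NOT y OR x) AND u AND x   [double negation]
= (u OR NOT y) AND (NOT y OR x) AND u AND x   [absorption]
= (u AND x OR NOT y) AND u AND x   [distribution]
= u AND x   [absorption]

u AND x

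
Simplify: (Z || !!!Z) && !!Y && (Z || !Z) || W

(Z || !!!Z) && !!Y && (Z || !Z) || W
= (Z || !Z) && !!Y && (Z || !Z) || W   [double negation]
= !!Y && (Z || !Z) || W   [complement / identity]
= !!Y || W   [complement / identity]
= Y || W   [double negation]

Y || W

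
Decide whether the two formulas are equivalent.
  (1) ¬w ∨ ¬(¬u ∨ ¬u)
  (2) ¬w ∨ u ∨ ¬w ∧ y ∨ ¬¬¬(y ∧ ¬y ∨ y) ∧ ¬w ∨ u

Yes

E1: ¬w ∨ ¬(¬u ∨ ¬u)
    = ¬w ∨ u ∧ u
    = ¬w ∨ u
E2: ¬w ∨ u ∨ ¬w ∧ y ∨ ¬¬¬(y ∧ ¬y ∨ y) ∧ ¬w ∨ u
    = ¬w ∨ u ∨ ¬w ∧ y ∨ ¬¬¬y ∧ ¬w ∨ u
    = ¬w ∨ u ∨ ¬w ∧ y ∨ ¬y ∧ ¬w ∨ u
    = ¬w ∨ u ∨ ¬w ∨ u
    = ¬w ∨ u
Both reduce to ¬w ∨ u, so they are equivalent.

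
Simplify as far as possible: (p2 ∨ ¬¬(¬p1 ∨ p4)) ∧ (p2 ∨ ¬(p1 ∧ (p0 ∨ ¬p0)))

(p2 ∨ ¬¬(¬p1 ∨ p4)) ∧ (p2 ∨ ¬(p1 ∧ (p0 ∨ ¬p0)))
= (p2 ∨ ¬p1 ∨ p4) ∧ (p2 ∨ ¬(p1 ∧ (p0 ∨ ¬p0)))   — double negation
= (p2 ∨ ¬p1 ∨ p4) ∧ (p2 ∨ ¬p1)   — complement / identity
= p2 ∨ (¬p1 ∨ p4) ∧ ¬p1   — distribution
= p2 ∨ ¬p1   — absorption

p2 ∨ ¬p1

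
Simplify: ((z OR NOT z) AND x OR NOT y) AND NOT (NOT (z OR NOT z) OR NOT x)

x

((z OR NOT z) AND x OR NOT y) AND NOT (NOT (z OR NOT z) OR NOT x)
= ((z OR NOT z) AND x OR NOT y) AND (z OR NOT z) AND x   — De Morgan
= (z OR NOT z) AND x   — absorption
= x   — complement / identity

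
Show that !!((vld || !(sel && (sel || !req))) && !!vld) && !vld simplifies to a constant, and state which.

false

!!((vld || !(sel && (sel || !req))) && !!vld) && !vld
= !!((vld || !sel) && !!vld) && !vld   — absorption
= !!((vld || !sel) && vld) && !vld   — double negation
= !!vld && !vld   — absorption
= vld && !vld   — double negation
= false   — complement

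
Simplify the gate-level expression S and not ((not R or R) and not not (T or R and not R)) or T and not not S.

S and not ((not R or R) and not not (T or R and not R)) or T and not not S
= S and not ((not R or R) and not not T) or T and not not S   [complement / identity]
= S and not ((not R or R) and T) or T and not not S   [double negation]
= S and not ((not R or R) and T) or T and S   [double negation]
= S and not T or T and S   [complement / identity]
= S   [distribution]

S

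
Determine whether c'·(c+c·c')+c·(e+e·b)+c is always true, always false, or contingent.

c'·(c+c·c')+c·(e+e·b)+c
= c'·(c+c·c')+c·e+c   (absorption)
= c'·(c+c·c')+c   (absorption)
= c'·c+c   (complement / identity)
= c   (complement / identity)
This depends on c, so it is not a constant.

contingent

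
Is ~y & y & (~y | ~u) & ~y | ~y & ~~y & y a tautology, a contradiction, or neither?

~y & y & (~y | ~u) & ~y | ~y & ~~y & y
= ~y & y & ~y | ~y & ~~y & y   [absorption]
= ~y & y & ~y | ~y & y & y   [double negation]
= ~y & y   [distribution]
= 0   [complement]

contradiction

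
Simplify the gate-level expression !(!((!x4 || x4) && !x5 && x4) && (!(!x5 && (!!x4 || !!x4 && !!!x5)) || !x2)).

!x5 && x4

!(!((!x4 || x4) && !x5 && x4) && (!(!x5 && (!!x4 || !!x4 && !!!x5)) || !x2))
= !(!(!x5 && x4) && (!(!x5 && (!!x4 || !!x4 && !!!x5)) || !x2))
= !(!(!x5 && x4) && (!(!x5 && (!!x4 || !!x4 && !x5)) || !x2))
= !(!(!x5 && x4) && (!(!x5 && !!x4) || !x2))
= !(!(!x5 && x4) && (!(!x5 && x4) || !x2))
= !!(!x5 && x4)
= !x5 && x4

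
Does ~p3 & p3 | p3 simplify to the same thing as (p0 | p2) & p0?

No

E1: ~p3 & p3 | p3
    = p3   — complement / identity
E2: (p0 | p2) & p0
    = p0   — absorption
These differ: at p0=1, p2=0, p3=0, E1 = 0 but E2 = 1.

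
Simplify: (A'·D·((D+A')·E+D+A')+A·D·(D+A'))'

D'

(A'·D·((D+A')·E+D+A')+A·D·(D+A'))'
= (A'·D·(D+A')+A·D·(D+A'))'   — absorption
= (D·(D+A'))'   — distribution
= D'   — absorption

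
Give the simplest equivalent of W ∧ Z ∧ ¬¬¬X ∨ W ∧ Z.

W ∧ Z

W ∧ Z ∧ ¬¬¬X ∨ W ∧ Z
= W ∧ Z ∧ ¬X ∨ W ∧ Z
= W ∧ Z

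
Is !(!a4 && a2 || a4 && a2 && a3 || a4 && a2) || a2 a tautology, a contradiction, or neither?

!(!a4 && a2 || a4 && a2 && a3 || a4 && a2) || a2
= !(!a4 && a2 || a4 && a2) || a2   — absorption
= !a2 || a2   — distribution
= true   — complement

tautology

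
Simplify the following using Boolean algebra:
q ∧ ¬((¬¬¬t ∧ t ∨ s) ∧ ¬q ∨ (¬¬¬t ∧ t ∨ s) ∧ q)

q ∧ ¬((¬¬¬t ∧ t ∨ s) ∧ ¬q ∨ (¬¬¬t ∧ t ∨ s) ∧ q)
= q ∧ ¬(¬¬¬t ∧ t ∨ s)   [distribution]
= q ∧ ¬(¬t ∧ t ∨ s)   [double negation]
= q ∧ ¬s   [complement / identity]

q ∧ ¬s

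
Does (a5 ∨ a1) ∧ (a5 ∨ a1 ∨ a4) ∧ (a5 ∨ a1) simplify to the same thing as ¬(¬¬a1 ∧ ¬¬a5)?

No

E1: (a5 ∨ a1) ∧ (a5 ∨ a1 ∨ a4) ∧ (a5 ∨ a1)
    = (a5 ∨ a1) ∧ (a5 ∨ a1)   [absorption]
    = a5 ∨ a1   [idempotence]
E2: ¬(¬¬a1 ∧ ¬¬a5)
    = ¬a1 ∨ ¬a5   [De Morgan]
These differ: at a1=0, a4=0, a5=0, E1 = 0 but E2 = 1.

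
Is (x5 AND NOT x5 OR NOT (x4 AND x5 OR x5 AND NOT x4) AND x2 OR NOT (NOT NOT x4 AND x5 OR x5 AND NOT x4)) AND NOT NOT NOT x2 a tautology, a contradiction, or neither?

neither

(x5 AND NOT x5 OR NOT (x4 AND x5 OR x5 AND NOT x4) AND x2 OR NOT (NOT NOT x4 AND x5 OR x5 AND NOT x4)) AND NOT NOT NOT x2
= (NOT (x4 AND x5 OR x5 AND NOT x4) AND x2 OR NOT (NOT NOT x4 AND x5 OR x5 AND NOT x4)) AND NOT NOT NOT x2   — complement / identity
= (NOT (x4 AND x5 OR x5 AND NOT x4) AND x2 OR NOT (NOT NOT x4 AND x5 OR x5 AND NOT x4)) AND NOT x2   — double negation
= (NOT (x4 AND x5 OR x5 AND NOT x4) AND x2 OR NOT (x4 AND x5 OR x5 AND NOT x4)) AND NOT x2   — double negation
= NOT (x4 AND x5 OR x5 AND NOT x4) AND NOT x2   — absorption
= NOT x5 AND NOT x2   — distribution
This depends on x2, x5, so it is not a constant.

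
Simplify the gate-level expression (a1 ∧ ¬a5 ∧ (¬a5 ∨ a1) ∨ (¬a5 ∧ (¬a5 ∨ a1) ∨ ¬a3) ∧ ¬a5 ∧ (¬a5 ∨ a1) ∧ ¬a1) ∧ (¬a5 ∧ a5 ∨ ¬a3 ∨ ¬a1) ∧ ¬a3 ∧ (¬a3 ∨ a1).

(a1 ∧ ¬a5 ∧ (¬a5 ∨ a1) ∨ (¬a5 ∧ (¬a5 ∨ a1) ∨ ¬a3) ∧ ¬a5 ∧ (¬a5 ∨ a1) ∧ ¬a1) ∧ (¬a5 ∧ a5 ∨ ¬a3 ∨ ¬a1) ∧ ¬a3 ∧ (¬a3 ∨ a1)
= (a1 ∧ ¬a5 ∧ (¬a5 ∨ a1) ∨ ¬a5 ∧ (¬a5 ∨ a1) ∧ ¬a1) ∧ (¬a5 ∧ a5 ∨ ¬a3 ∨ ¬a1) ∧ ¬a3 ∧ (¬a3 ∨ a1)
= (a1 ∧ ¬a5 ∧ (¬a5 ∨ a1) ∨ ¬a5 ∧ (¬a5 ∨ a1) ∧ ¬a1) ∧ (¬a3 ∨ ¬a1) ∧ ¬a3 ∧ (¬a3 ∨ a1)
= (a1 ∧ ¬a5 ∧ (¬a5 ∨ a1) ∨ ¬a5 ∧ (¬a5 ∨ a1) ∧ ¬a1) ∧ ¬a3 ∧ (¬a3 ∨ a1)
= (a1 ∧ ¬a5 ∧ (¬a5 ∨ a1) ∨ ¬a5 ∧ (¬a5 ∨ a1) ∧ ¬a1) ∧ ¬a3
= ¬a5 ∧ (¬a5 ∨ a1) ∧ ¬a3
= ¬a5 ∧ ¬a3

¬a5 ∧ ¬a3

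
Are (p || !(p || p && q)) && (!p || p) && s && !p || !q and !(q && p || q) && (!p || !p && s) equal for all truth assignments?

E1: (p || !(p || p && q)) && (!p || p) && s && !p || !q
    = (p || !(p || p && q)) && s && !p || !q   (complement / identity)
    = (p || !p) && s && !p || !q   (absorption)
    = s && !p || !q   (complement / identity)
E2: !(q && p || q) && (!p || !p && s)
    = !(q && p || q) && !p   (absorption)
    = !q && !p   (absorption)
These differ: at p=1, q=0, s=1, E1 = 1 but E2 = 0.

No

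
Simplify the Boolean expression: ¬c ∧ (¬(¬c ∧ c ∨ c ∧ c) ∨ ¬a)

¬c

¬c ∧ (¬(¬c ∧ c ∨ c ∧ c) ∨ ¬a)
= ¬c ∧ (¬c ∨ ¬a)   — distribution
= ¬c   — absorption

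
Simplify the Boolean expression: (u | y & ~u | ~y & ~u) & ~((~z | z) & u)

~u

(u | y & ~u | ~y & ~u) & ~((~z | z) & u)
= (u | y & ~u | ~y & ~u) & ~u   — complement / identity
= (u | ~u) & ~u   — distribution
= ~u   — complement / identity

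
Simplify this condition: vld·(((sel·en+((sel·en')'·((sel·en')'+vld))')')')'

vld·(((sel·en+((sel·en')'·((sel·en')'+vld))')')')'
= vld·(((sel·en+((sel·en')')')')')'   — absorption
= vld·(((sel·en+sel·en')')')'   — double negation
= vld·(sel·en+sel·en')'   — double negation
= vld·sel'   — distribution

vld·sel'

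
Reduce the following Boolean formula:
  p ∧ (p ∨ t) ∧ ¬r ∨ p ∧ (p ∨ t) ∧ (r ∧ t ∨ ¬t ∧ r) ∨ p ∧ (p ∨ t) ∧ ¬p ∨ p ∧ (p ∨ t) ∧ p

p ∧ (p ∨ t) ∧ ¬r ∨ p ∧ (p ∨ t) ∧ (r ∧ t ∨ ¬t ∧ r) ∨ p ∧ (p ∨ t) ∧ ¬p ∨ p ∧ (p ∨ t) ∧ p
= p ∧ (p ∨ t) ∧ ¬r ∨ p ∧ (p ∨ t) ∧ r ∨ p ∧ (p ∨ t) ∧ ¬p ∨ p ∧ (p ∨ t) ∧ p   (distribution)
= p ∧ (p ∨ t) ∧ ¬r ∨ p ∧ (p ∨ t) ∧ r ∨ p ∧ (p ∨ t)   (distribution)
= p ∧ (p ∨ t) ∨ p ∧ (p ∨ t)   (distribution)
= p ∧ (p ∨ t)   (idempotence)
= p   (absorption)

p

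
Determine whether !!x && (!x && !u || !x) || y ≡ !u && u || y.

Yes

E1: !!x && (!x && !u || !x) || y
    = !!x && !x || y   — absorption
    = x && !x || y   — double negation
    = y   — complement / identity
E2: !u && u || y
    = y   — complement / identity
Both reduce to y, so they are equivalent.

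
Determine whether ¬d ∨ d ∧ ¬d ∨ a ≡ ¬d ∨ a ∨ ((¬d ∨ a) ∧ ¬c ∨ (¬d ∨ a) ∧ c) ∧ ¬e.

Yes

E1: ¬d ∨ d ∧ ¬d ∨ a
    = ¬d ∨ a   (complement / identity)
E2: ¬d ∨ a ∨ ((¬d ∨ a) ∧ ¬c ∨ (¬d ∨ a) ∧ c) ∧ ¬e
    = ¬d ∨ a ∨ (¬d ∨ a) ∧ ¬e   (distribution)
    = ¬d ∨ a   (absorption)
Both reduce to ¬d ∨ a, so they are equivalent.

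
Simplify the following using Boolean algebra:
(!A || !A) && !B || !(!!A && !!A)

(!A || !A) && !B || !(!!A && !!A)
= (!A || !A) && !B || !A || !A   [De Morgan]
= !A || !A   [absorption]
= !A   [idempotence]

!A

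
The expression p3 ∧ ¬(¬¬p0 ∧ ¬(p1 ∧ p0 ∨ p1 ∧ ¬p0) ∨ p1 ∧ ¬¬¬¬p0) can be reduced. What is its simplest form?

p3 ∧ ¬(¬¬p0 ∧ ¬(p1 ∧ p0 ∨ p1 ∧ ¬p0) ∨ p1 ∧ ¬¬¬¬p0)
= p3 ∧ ¬(¬¬p0 ∧ ¬p1 ∨ p1 ∧ ¬¬¬¬p0)   [distribution]
= p3 ∧ ¬(¬¬p0 ∧ ¬p1 ∨ p1 ∧ ¬¬p0)   [double negation]
= p3 ∧ ¬¬¬p0   [distribution]
= p3 ∧ ¬p0   [double negation]

p3 ∧ ¬p0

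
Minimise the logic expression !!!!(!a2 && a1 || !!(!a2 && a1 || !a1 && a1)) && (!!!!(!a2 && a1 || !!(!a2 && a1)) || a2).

!!!!(!a2 && a1 || !!(!a2 && a1 || !a1 && a1)) && (!!!!(!a2 && a1 || !!(!a2 && a1)) || a2)
= !!!!(!a2 && a1 || !!(!a2 && a1)) && (!!!!(!a2 && a1 || !!(!a2 && a1)) || a2)
= !!!!(!a2 && a1 || !!(!a2 && a1))
= !!!!(!a2 && a1 || !a2 && a1)
= !!!!(!a2 && a1)
= !!(!a2 && a1)
= !a2 && a1

!a2 && a1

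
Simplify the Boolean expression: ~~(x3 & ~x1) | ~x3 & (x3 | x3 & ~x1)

~~(x3 & ~x1) | ~x3 & (x3 | x3 & ~x1)
= ~~(x3 & ~x1) | ~x3 & x3   (absorption)
= ~~(x3 & ~x1)   (complement / identity)
= x3 & ~x1   (double negation)

x3 & ~x1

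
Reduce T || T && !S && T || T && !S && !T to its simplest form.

T || T && !S && T || T && !S && !T
= T || T && !S
= T

T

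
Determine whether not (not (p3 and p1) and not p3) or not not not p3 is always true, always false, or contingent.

not (not (p3 and p1) and not p3) or not not not p3
= p3 and p1 or p3 or not not not p3
= p3 or not not not p3
= p3 or not p3
= True

always true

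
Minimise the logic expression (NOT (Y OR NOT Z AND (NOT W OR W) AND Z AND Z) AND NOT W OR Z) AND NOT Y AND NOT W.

(NOT (Y OR NOT Z AND (NOT W OR W) AND Z AND Z) AND NOT W OR Z) AND NOT Y AND NOT W
= (NOT (Y OR NOT Z AND Z AND Z) AND NOT W OR Z) AND NOT Y AND NOT W   (complement / identity)
= (NOT (Y OR NOT Z AND Z) AND NOT W OR Z) AND NOT Y AND NOT W   (idempotence)
= (NOT Y AND NOT W OR Z) AND NOT Y AND NOT W   (complement / identity)
= NOT Y AND NOT W   (absorption)

NOT Y AND NOT W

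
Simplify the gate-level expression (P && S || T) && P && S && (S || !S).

P && S

(P && S || T) && P && S && (S || !S)
= (P && S || T) && P && S   (complement / identity)
= P && S   (absorption)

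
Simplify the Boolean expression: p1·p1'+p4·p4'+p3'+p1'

p1·p1'+p4·p4'+p3'+p1'
= p4·p4'+p3'+p1'   [complement / identity]
= p3'+p1'   [complement / identity]

p3'+p1'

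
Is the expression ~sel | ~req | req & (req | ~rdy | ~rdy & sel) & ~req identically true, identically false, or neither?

neither

~sel | ~req | req & (req | ~rdy | ~rdy & sel) & ~req
= ~sel | ~req | req & (req | ~rdy) & ~req   [absorption]
= ~sel | ~req | req & ~req   [absorption]
= ~sel | ~req   [complement / identity]
This depends on req, sel, so it is not a constant.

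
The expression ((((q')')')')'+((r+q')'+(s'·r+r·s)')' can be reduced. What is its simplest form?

((((q')')')')'+((r+q')'+(s'·r+r·s)')'
= ((q')')'+((r+q')'+(s'·r+r·s)')'   (double negation)
= ((q')')'+((r+q')'+r')'   (distribution)
= ((q')')'+(r+q')·r   (De Morgan)
= q'+(r+q')·r   (double negation)
= q'+r   (absorption)

q'+r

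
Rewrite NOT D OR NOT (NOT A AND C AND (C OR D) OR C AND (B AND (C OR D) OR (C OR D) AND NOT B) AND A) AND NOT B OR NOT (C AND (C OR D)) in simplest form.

NOT D OR NOT (NOT A AND C AND (C OR D) OR C AND (B AND (C OR D) OR (C OR D) AND NOT B) AND A) AND NOT B OR NOT (C AND (C OR D))
= NOT D OR NOT (NOT A AND C AND (C OR D) OR C AND (C OR D) AND A) AND NOT B OR NOT (C AND (C OR D))
= NOT D OR NOT (C AND (C OR D)) AND NOT B OR NOT (C AND (C OR D))
= NOT D OR NOT (C AND (C OR D))
= NOT D OR NOT C

NOT D OR NOT C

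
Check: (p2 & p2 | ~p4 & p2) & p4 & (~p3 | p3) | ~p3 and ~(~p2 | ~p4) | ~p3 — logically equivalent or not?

Yes

E1: (p2 & p2 | ~p4 & p2) & p4 & (~p3 | p3) | ~p3
    = p2 & (p2 | ~p4) & p4 & (~p3 | p3) | ~p3   — distribution
    = p2 & (p2 | ~p4) & p4 | ~p3   — complement / identity
    = p2 & p4 | ~p3   — absorption
E2: ~(~p2 | ~p4) | ~p3
    = p2 & p4 | ~p3   — De Morgan
Both reduce to p2 & p4 | ~p3, so they are equivalent.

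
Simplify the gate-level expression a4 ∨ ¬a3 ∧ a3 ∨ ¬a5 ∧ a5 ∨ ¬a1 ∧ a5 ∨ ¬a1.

a4 ∨ ¬a3 ∧ a3 ∨ ¬a5 ∧ a5 ∨ ¬a1 ∧ a5 ∨ ¬a1
= a4 ∨ ¬a3 ∧ a3 ∨ ¬a5 ∧ a5 ∨ ¬a1   (absorption)
= a4 ∨ ¬a5 ∧ a5 ∨ ¬a1   (complement / identity)
= a4 ∨ ¬a1   (complement / identity)

a4 ∨ ¬a1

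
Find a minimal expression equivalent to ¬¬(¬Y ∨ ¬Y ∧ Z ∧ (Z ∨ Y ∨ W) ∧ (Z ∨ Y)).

¬Y

¬¬(¬Y ∨ ¬Y ∧ Z ∧ (Z ∨ Y ∨ W) ∧ (Z ∨ Y))
= ¬¬(¬Y ∨ ¬Y ∧ Z ∧ (Z ∨ Y))   [absorption]
= ¬Y ∨ ¬Y ∧ Z ∧ (Z ∨ Y)   [double negation]
= ¬Y ∨ ¬Y ∧ Z   [absorption]
= ¬Y   [absorption]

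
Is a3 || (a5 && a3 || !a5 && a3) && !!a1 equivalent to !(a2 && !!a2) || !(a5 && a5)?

No

E1: a3 || (a5 && a3 || !a5 && a3) && !!a1
    = a3 || (a5 && a3 || !a5 && a3) && a1   [double negation]
    = a3 || a3 && a1   [distribution]
    = a3   [absorption]
E2: !(a2 && !!a2) || !(a5 && a5)
    = !(a2 && a2) || !(a5 && a5)   [double negation]
    = !(a2 && a2) || !a5   [idempotence]
    = !a2 || !a5   [idempotence]
These differ: at a1=0, a2=0, a3=0, a5=0, E1 = 0 but E2 = 1.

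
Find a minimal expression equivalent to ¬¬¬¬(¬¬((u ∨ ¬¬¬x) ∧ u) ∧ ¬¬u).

u

¬¬¬¬(¬¬((u ∨ ¬¬¬x) ∧ u) ∧ ¬¬u)
= ¬¬¬¬(¬¬((u ∨ ¬x) ∧ u) ∧ ¬¬u)
= ¬¬¬¬(¬¬u ∧ ¬¬u)
= ¬¬¬¬¬¬u
= ¬¬¬¬u
= ¬¬u
= u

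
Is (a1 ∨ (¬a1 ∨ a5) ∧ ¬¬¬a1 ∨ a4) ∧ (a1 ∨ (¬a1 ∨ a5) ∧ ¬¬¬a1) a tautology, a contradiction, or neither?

tautology

(a1 ∨ (¬a1 ∨ a5) ∧ ¬¬¬a1 ∨ a4) ∧ (a1 ∨ (¬a1 ∨ a5) ∧ ¬¬¬a1)
= a1 ∨ (¬a1 ∨ a5) ∧ ¬¬¬a1   (absorption)
= a1 ∨ (¬a1 ∨ a5) ∧ ¬a1   (double negation)
= a1 ∨ ¬a1   (absorption)
= True   (complement)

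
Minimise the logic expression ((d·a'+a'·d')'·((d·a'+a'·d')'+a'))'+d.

a'+d

((d·a'+a'·d')'·((d·a'+a'·d')'+a'))'+d
= ((d·a'+a'·d')')'+d
= ((a')')'+d
= a'+d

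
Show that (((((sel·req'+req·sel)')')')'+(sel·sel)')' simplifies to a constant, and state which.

0

(((((sel·req'+req·sel)')')')'+(sel·sel)')'
= (((((sel·req'+req·sel)')')')'+sel')'   (idempotence)
= ((((sel')')')'+sel')'   (distribution)
= ((sel')')'·sel   (De Morgan)
= sel'·sel   (double negation)
= 0   (complement)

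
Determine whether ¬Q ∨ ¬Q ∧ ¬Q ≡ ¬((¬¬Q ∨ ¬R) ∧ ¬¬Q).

Yes

E1: ¬Q ∨ ¬Q ∧ ¬Q
    = ¬Q ∨ ¬Q   — idempotence
    = ¬Q   — idempotence
E2: ¬((¬¬Q ∨ ¬R) ∧ ¬¬Q)
    = ¬¬¬Q   — absorption
    = ¬Q   — double negation
Both reduce to ¬Q, so they are equivalent.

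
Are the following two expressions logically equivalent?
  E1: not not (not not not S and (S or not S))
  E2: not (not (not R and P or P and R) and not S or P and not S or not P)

No

E1: not not (not not not S and (S or not S))
    = not not not not not S
    = not not not S
    = not S
E2: not (not (not R and P or P and R) and not S or P and not S or not P)
    = not (not P and not S or P and not S or not P)
    = not (not S or not P)
    = S and P
These differ: at P=1, R=0, S=1, E1 = 0 but E2 = 1.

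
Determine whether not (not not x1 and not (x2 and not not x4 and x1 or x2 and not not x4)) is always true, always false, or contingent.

not (not not x1 and not (x2 and not not x4 and x1 or x2 and not not x4))
= not (not not x1 and not (x2 and not not x4))   (absorption)
= not x1 or x2 and not not x4   (De Morgan)
= not x1 or x2 and x4   (double negation)
This depends on x1, x2, x4, so it is not a constant.

contingent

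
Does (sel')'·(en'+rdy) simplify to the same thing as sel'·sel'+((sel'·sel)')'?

No

E1: (sel')'·(en'+rdy)
    = sel·(en'+rdy)   (double negation)
E2: sel'·sel'+((sel'·sel)')'
    = sel'·sel'+sel'·sel   (double negation)
    = sel'   (distribution)
These differ: at en=0, rdy=1, sel=0, E1 = 0 but E2 = 1.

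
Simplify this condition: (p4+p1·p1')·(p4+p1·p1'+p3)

(p4+p1·p1')·(p4+p1·p1'+p3)
= p4+p1·p1'   (absorption)
= p4   (complement / identity)

p4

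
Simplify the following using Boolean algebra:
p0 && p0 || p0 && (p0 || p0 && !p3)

p0 && p0 || p0 && (p0 || p0 && !p3)
= p0 && p0 || p0 && p0   (absorption)
= p0 && p0   (idempotence)
= p0   (idempotence)

p0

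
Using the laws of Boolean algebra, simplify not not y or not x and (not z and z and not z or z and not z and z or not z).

not not y or not x and (not z and z and not z or z and not z and z or not z)
= not not y or not x and (not z and z or not z)   (distribution)
= not not y or not x and not z   (complement / identity)
= y or not x and not z   (double negation)

y or not x and not z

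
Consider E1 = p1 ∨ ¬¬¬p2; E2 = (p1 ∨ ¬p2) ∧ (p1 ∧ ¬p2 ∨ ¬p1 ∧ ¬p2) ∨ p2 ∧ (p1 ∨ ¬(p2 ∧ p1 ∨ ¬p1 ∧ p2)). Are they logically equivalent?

Yes

E1: p1 ∨ ¬¬¬p2
    = p1 ∨ ¬p2
E2: (p1 ∨ ¬p2) ∧ (p1 ∧ ¬p2 ∨ ¬p1 ∧ ¬p2) ∨ p2 ∧ (p1 ∨ ¬(p2 ∧ p1 ∨ ¬p1 ∧ p2))
    = (p1 ∨ ¬p2) ∧ (p1 ∧ ¬p2 ∨ ¬p1 ∧ ¬p2) ∨ p2 ∧ (p1 ∨ ¬p2)
    = (p1 ∨ ¬p2) ∧ ¬p2 ∨ p2 ∧ (p1 ∨ ¬p2)
    = p1 ∨ ¬p2
Both reduce to p1 ∨ ¬p2, so they are equivalent.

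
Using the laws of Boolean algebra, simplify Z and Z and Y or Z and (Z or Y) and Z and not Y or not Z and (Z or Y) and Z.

Z

Z and Z and Y or Z and (Z or Y) and Z and not Y or not Z and (Z or Y) and Z
= Z and Z and Y or Z and Z and not Y or not Z and (Z or Y) and Z
= Z and Z or not Z and (Z or Y) and Z
= Z and Z or not Z and Z
= Z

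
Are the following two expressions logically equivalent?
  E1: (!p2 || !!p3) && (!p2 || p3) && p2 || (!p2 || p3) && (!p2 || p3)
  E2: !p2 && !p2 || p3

Yes

E1: (!p2 || !!p3) && (!p2 || p3) && p2 || (!p2 || p3) && (!p2 || p3)
    = (!p2 || p3) && (!p2 || p3) && p2 || (!p2 || p3) && (!p2 || p3)   — double negation
    = (!p2 || p3) && (!p2 || p3)   — absorption
    = !p2 || p3   — idempotence
E2: !p2 && !p2 || p3
    = !p2 || p3   — idempotence
Both reduce to !p2 || p3, so they are equivalent.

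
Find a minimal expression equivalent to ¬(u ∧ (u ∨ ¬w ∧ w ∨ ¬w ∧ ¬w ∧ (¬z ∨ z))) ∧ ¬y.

¬(u ∧ (u ∨ ¬w ∧ w ∨ ¬w ∧ ¬w ∧ (¬z ∨ z))) ∧ ¬y
= ¬(u ∧ (u ∨ ¬w ∧ w ∨ ¬w ∧ ¬w)) ∧ ¬y   (complement / identity)
= ¬(u ∧ (u ∨ ¬w)) ∧ ¬y   (distribution)
= ¬u ∧ ¬y   (absorption)

¬u ∧ ¬y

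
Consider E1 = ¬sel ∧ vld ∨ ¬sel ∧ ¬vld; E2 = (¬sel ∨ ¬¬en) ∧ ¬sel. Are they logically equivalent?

Yes

E1: ¬sel ∧ vld ∨ ¬sel ∧ ¬vld
    = ¬sel   (distribution)
E2: (¬sel ∨ ¬¬en) ∧ ¬sel
    = (¬sel ∨ en) ∧ ¬sel   (double negation)
    = ¬sel   (absorption)
Both reduce to ¬sel, so they are equivalent.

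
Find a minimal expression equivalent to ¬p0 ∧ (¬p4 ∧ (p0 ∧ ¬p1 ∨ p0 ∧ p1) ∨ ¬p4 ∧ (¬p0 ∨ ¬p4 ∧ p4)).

¬p0 ∧ (¬p4 ∧ (p0 ∧ ¬p1 ∨ p0 ∧ p1) ∨ ¬p4 ∧ (¬p0 ∨ ¬p4 ∧ p4))
= ¬p0 ∧ (¬p4 ∧ p0 ∨ ¬p4 ∧ (¬p0 ∨ ¬p4 ∧ p4))
= ¬p0 ∧ (¬p4 ∧ p0 ∨ ¬p4 ∧ ¬p0)
= ¬p0 ∧ ¬p4

¬p0 ∧ ¬p4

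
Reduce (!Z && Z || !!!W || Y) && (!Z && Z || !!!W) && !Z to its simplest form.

(!Z && Z || !!!W || Y) && (!Z && Z || !!!W) && !Z
= (!Z && Z || !!!W) && !Z
= (!Z && Z || !W) && !Z
= !W && !Z

!W && !Z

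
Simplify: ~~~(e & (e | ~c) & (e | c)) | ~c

~e | ~c

~~~(e & (e | ~c) & (e | c)) | ~c
= ~(e & (e | ~c) & (e | c)) | ~c
= ~(e & (e | c)) | ~c
= ~e | ~c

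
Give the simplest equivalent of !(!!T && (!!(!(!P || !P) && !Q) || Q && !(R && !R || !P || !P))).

!T || !P

!(!!T && (!!(!(!P || !P) && !Q) || Q && !(R && !R || !P || !P)))
= !(!!T && (!!(!(!P || !P) && !Q) || Q && !(!P || !P)))   (complement / identity)
= !(!!T && (!(!P || !P) && !Q || Q && !(!P || !P)))   (double negation)
= !(!!T && !(!P || !P))   (distribution)
= !(!!T && !!P)   (idempotence)
= !T || !P   (De Morgan)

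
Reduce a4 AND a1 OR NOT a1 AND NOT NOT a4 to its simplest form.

a4

a4 AND a1 OR NOT a1 AND NOT NOT a4
= a4 AND a1 OR NOT a1 AND a4   (double negation)
= a4   (distribution)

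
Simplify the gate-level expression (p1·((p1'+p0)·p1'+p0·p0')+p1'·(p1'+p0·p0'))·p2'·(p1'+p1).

(p1·((p1'+p0)·p1'+p0·p0')+p1'·(p1'+p0·p0'))·p2'·(p1'+p1)
= (p1·((p1'+p0)·p1'+p0·p0')+p1'·(p1'+p0·p0'))·p2'
= (p1·(p1'+p0·p0')+p1'·(p1'+p0·p0'))·p2'
= (p1'+p0·p0')·p2'
= p1'·p2'

p1'·p2'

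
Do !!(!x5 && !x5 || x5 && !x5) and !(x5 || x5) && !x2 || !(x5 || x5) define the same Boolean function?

Yes

E1: !!(!x5 && !x5 || x5 && !x5)
    = !!!x5   [distribution]
    = !x5   [double negation]
E2: !(x5 || x5) && !x2 || !(x5 || x5)
    = !(x5 || x5)   [absorption]
    = !x5   [idempotence]
Both reduce to !x5, so they are equivalent.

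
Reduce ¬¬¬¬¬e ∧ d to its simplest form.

¬e ∧ d

¬¬¬¬¬e ∧ d
= ¬¬¬e ∧ d   (double negation)
= ¬e ∧ d   (double negation)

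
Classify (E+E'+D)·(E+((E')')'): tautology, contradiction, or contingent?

(E+E'+D)·(E+((E')')')
= (E+E'+D)·(E+E')   — double negation
= E+E'   — absorption
= 1   — complement

tautology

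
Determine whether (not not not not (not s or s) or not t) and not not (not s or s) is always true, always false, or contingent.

(not not not not (not s or s) or not t) and not not (not s or s)
= (not not (not s or s) or not t) and not not (not s or s)   — double negation
= not not (not s or s)   — absorption
= not s or s   — double negation
= True   — complement

always true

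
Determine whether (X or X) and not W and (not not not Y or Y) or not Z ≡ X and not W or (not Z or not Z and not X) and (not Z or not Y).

E1: (X or X) and not W and (not not not Y or Y) or not Z
    = (X or X) and not W and (not Y or Y) or not Z   (double negation)
    = X and not W and (not Y or Y) or not Z   (idempotence)
    = X and not W or not Z   (complement / identity)
E2: X and not W or (not Z or not Z and not X) and (not Z or not Y)
    = X and not W or not Z and (not Z or not Y)   (absorption)
    = X and not W or not Z   (absorption)
Both reduce to X and not W or not Z, so they are equivalent.

Yes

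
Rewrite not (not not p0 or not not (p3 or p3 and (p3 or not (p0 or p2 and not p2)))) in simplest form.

not (not not p0 or not not (p3 or p3 and (p3 or not (p0 or p2 and not p2))))
= not (not not p0 or not not (p3 or p3 and (p3 or not p0)))
= not (not not p0 or not not (p3 or p3))
= not p0 and not (p3 or p3)
= not p0 and not p3

not p0 and not p3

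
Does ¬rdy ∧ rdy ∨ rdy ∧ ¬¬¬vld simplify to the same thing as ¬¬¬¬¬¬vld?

E1: ¬rdy ∧ rdy ∨ rdy ∧ ¬¬¬vld
    = rdy ∧ ¬¬¬vld
    = rdy ∧ ¬vld
E2: ¬¬¬¬¬¬vld
    = ¬¬¬¬vld
    = ¬¬vld
    = vld
These differ: at rdy=1, vld=1, E1 = 0 but E2 = 1.

No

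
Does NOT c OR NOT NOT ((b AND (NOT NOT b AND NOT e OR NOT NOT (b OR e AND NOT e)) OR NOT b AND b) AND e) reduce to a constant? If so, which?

NOT c OR NOT NOT ((b AND (NOT NOT b AND NOT e OR NOT NOT (b OR e AND NOT e)) OR NOT b AND b) AND e)
= NOT c OR NOT NOT ((b AND (NOT NOT b AND NOT e OR NOT NOT b) OR NOT b AND b) AND e)   (complement / identity)
= NOT c OR NOT NOT ((b AND NOT NOT b OR NOT b AND b) AND e)   (absorption)
= NOT c OR (b AND NOT NOT b OR NOT b AND b) AND e   (double negation)
= NOT c OR (b AND b OR NOT b AND b) AND e   (double negation)
= NOT c OR b AND e   (distribution)
This depends on b, c, e, so it is not a constant.

no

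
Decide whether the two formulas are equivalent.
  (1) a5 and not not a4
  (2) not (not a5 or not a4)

Yes

E1: a5 and not not a4
    = a5 and a4
E2: not (not a5 or not a4)
    = a5 and a4
Both reduce to a5 and a4, so they are equivalent.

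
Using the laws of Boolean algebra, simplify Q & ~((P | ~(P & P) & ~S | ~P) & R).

Q & ~((P | ~(P & P) & ~S | ~P) & R)
= Q & ~((P | ~P & ~S | ~P) & R)   — idempotence
= Q & ~((P | ~P) & R)   — absorption
= Q & ~R   — complement / identity

Q & ~R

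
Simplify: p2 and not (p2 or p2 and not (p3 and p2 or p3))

False

p2 and not (p2 or p2 and not (p3 and p2 or p3))
= p2 and not (p2 or p2 and not p3)   [absorption]
= p2 and not p2   [absorption]
= False   [complement]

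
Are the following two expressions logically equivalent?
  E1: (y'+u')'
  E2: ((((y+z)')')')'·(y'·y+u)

No

E1: (y'+u')'
    = y·u   [De Morgan]
E2: ((((y+z)')')')'·(y'·y+u)
    = ((((y+z)')')')'·u   [complement / identity]
    = ((y+z)')'·u   [double negation]
    = (y+z)·u   [double negation]
These differ: at u=1, y=0, z=1, E1 = 0 but E2 = 1.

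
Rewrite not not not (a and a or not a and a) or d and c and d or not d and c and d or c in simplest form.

not not not (a and a or not a and a) or d and c and d or not d and c and d or c
= not not not (a and a or not a and a) or c and d or c   (distribution)
= not not not a or c and d or c   (distribution)
= not a or c and d or c   (double negation)
= not a or c   (absorption)

not a or c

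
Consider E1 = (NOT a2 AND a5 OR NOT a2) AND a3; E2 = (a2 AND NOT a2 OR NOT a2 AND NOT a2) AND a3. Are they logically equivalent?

E1: (NOT a2 AND a5 OR NOT a2) AND a3
    = NOT a2 AND a3   [absorption]
E2: (a2 AND NOT a2 OR NOT a2 AND NOT a2) AND a3
    = (a2 AND NOT a2 OR NOT a2) AND a3   [idempotence]
    = NOT a2 AND a3   [complement / identity]
Both reduce to NOT a2 AND a3, so they are equivalent.

Yes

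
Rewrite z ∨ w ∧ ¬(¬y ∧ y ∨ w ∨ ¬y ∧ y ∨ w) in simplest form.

z ∨ w ∧ ¬(¬y ∧ y ∨ w ∨ ¬y ∧ y ∨ w)
= z ∨ w ∧ ¬(¬y ∧ y ∨ w)
= z ∨ w ∧ ¬w
= z

z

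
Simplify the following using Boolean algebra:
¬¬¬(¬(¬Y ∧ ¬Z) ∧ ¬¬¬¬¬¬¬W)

¬Y ∧ ¬Z ∨ W

¬¬¬(¬(¬Y ∧ ¬Z) ∧ ¬¬¬¬¬¬¬W)
= ¬¬¬(¬(¬Y ∧ ¬Z) ∧ ¬¬¬¬¬W)   — double negation
= ¬(¬(¬Y ∧ ¬Z) ∧ ¬¬¬¬¬W)   — double negation
= ¬(¬(¬Y ∧ ¬Z) ∧ ¬¬¬W)   — double negation
= ¬(¬(¬Y ∧ ¬Z) ∧ ¬W)   — double negation
= ¬Y ∧ ¬Z ∨ W   — De Morgan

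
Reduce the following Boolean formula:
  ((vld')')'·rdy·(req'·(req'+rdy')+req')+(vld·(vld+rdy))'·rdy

vld'·rdy

((vld')')'·rdy·(req'·(req'+rdy')+req')+(vld·(vld+rdy))'·rdy
= ((vld')')'·rdy·(req'+req')+(vld·(vld+rdy))'·rdy   [absorption]
= ((vld')')'·rdy·(req'+req')+vld'·rdy   [absorption]
= ((vld')')'·rdy·req'+vld'·rdy   [idempotence]
= vld'·rdy·req'+vld'·rdy   [double negation]
= vld'·rdy   [absorption]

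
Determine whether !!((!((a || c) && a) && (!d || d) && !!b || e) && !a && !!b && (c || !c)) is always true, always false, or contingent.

!!((!((a || c) && a) && (!d || d) && !!b || e) && !a && !!b && (c || !c))
= !!((!((a || c) && a) && (!d || d) && !!b || e) && !a && !!b)   — complement / identity
= !!((!((a || c) && a) && !!b || e) && !a && !!b)   — complement / identity
= !!((!a && !!b || e) && !a && !!b)   — absorption
= !!(!a && !!b)   — absorption
= !!(!a && b)   — double negation
= !a && b   — double negation
This depends on a, b, so it is not a constant.

contingent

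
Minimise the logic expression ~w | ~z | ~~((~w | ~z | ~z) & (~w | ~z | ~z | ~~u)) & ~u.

~w | ~z | ~~((~w | ~z | ~z) & (~w | ~z | ~z | ~~u)) & ~u
= ~w | ~z | ~~((~w | ~z | ~z) & (~w | ~z | ~z | u)) & ~u   (double negation)
= ~w | ~z | ~~(~w | ~z | ~z) & ~u   (absorption)
= ~w | ~z | ~~(~w | ~z) & ~u   (idempotence)
= ~w | ~z | (~w | ~z) & ~u   (double negation)
= ~w | ~z   (absorption)

~w | ~z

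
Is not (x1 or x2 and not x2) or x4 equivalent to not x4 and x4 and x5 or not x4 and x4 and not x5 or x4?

No

E1: not (x1 or x2 and not x2) or x4
    = not x1 or x4
E2: not x4 and x4 and x5 or not x4 and x4 and not x5 or x4
    = not x4 and x4 or x4
    = x4
These differ: at x1=0, x2=0, x4=0, x5=0, E1 = 1 but E2 = 0.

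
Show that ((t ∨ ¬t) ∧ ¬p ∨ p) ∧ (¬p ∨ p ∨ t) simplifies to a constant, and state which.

True

((t ∨ ¬t) ∧ ¬p ∨ p) ∧ (¬p ∨ p ∨ t)
= (¬p ∨ p) ∧ (¬p ∨ p ∨ t)   — complement / identity
= p ∧ (p ∨ t) ∨ ¬p   — distribution
= p ∨ ¬p   — absorption
= True   — complement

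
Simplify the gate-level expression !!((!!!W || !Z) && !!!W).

!W

!!((!!!W || !Z) && !!!W)
= !!((!!!W || !Z) && !W)   (double negation)
= (!!!W || !Z) && !W   (double negation)
= (!W || !Z) && !W   (double negation)
= !W   (absorption)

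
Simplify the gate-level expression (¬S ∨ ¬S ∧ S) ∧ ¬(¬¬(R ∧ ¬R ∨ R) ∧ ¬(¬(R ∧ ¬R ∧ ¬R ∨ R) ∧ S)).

(¬S ∨ ¬S ∧ S) ∧ ¬(¬¬(R ∧ ¬R ∨ R) ∧ ¬(¬(R ∧ ¬R ∧ ¬R ∨ R) ∧ S))
= (¬S ∨ ¬S ∧ S) ∧ (¬(R ∧ ¬R ∨ R) ∨ ¬(R ∧ ¬R ∧ ¬R ∨ R) ∧ S)   (De Morgan)
= ¬S ∧ (¬(R ∧ ¬R ∨ R) ∨ ¬(R ∧ ¬R ∧ ¬R ∨ R) ∧ S)   (complement / identity)
= ¬S ∧ (¬(R ∧ ¬R ∨ R) ∨ ¬(R ∧ ¬R ∨ R) ∧ S)   (idempotence)
= ¬S ∧ ¬(R ∧ ¬R ∨ R)   (absorption)
= ¬S ∧ ¬R   (complement / identity)

¬S ∧ ¬R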